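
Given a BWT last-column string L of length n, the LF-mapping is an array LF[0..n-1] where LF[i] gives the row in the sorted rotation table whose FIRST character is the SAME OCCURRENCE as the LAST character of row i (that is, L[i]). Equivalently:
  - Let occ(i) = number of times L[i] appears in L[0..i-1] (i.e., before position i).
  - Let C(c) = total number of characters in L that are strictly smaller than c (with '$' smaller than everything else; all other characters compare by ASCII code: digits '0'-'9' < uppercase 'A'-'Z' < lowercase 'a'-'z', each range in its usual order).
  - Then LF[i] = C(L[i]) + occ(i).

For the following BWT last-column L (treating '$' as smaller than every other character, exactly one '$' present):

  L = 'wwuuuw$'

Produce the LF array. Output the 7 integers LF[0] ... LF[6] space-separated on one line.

Char counts: '$':1, 'u':3, 'w':3
C (first-col start): C('$')=0, C('u')=1, C('w')=4
L[0]='w': occ=0, LF[0]=C('w')+0=4+0=4
L[1]='w': occ=1, LF[1]=C('w')+1=4+1=5
L[2]='u': occ=0, LF[2]=C('u')+0=1+0=1
L[3]='u': occ=1, LF[3]=C('u')+1=1+1=2
L[4]='u': occ=2, LF[4]=C('u')+2=1+2=3
L[5]='w': occ=2, LF[5]=C('w')+2=4+2=6
L[6]='$': occ=0, LF[6]=C('$')+0=0+0=0

Answer: 4 5 1 2 3 6 0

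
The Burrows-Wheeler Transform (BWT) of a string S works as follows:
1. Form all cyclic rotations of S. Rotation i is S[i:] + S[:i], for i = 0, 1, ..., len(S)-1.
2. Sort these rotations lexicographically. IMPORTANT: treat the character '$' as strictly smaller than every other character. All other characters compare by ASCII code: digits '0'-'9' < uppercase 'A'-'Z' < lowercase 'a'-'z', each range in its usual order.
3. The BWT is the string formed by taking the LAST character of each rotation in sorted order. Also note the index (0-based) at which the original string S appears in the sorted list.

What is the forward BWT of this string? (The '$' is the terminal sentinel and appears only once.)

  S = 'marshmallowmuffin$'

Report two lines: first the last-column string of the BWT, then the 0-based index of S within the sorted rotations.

Answer: nmmufsfalh$wilarmo
10

Derivation:
All 18 rotations (rotation i = S[i:]+S[:i]):
  rot[0] = marshmallowmuffin$
  rot[1] = arshmallowmuffin$m
  rot[2] = rshmallowmuffin$ma
  rot[3] = shmallowmuffin$mar
  rot[4] = hmallowmuffin$mars
  rot[5] = mallowmuffin$marsh
  rot[6] = allowmuffin$marshm
  rot[7] = llowmuffin$marshma
  rot[8] = lowmuffin$marshmal
  rot[9] = owmuffin$marshmall
  rot[10] = wmuffin$marshmallo
  rot[11] = muffin$marshmallow
  rot[12] = uffin$marshmallowm
  rot[13] = ffin$marshmallowmu
  rot[14] = fin$marshmallowmuf
  rot[15] = in$marshmallowmuff
  rot[16] = n$marshmallowmuffi
  rot[17] = $marshmallowmuffin
Sorted (with $ < everything):
  sorted[0] = $marshmallowmuffin  (last char: 'n')
  sorted[1] = allowmuffin$marshm  (last char: 'm')
  sorted[2] = arshmallowmuffin$m  (last char: 'm')
  sorted[3] = ffin$marshmallowmu  (last char: 'u')
  sorted[4] = fin$marshmallowmuf  (last char: 'f')
  sorted[5] = hmallowmuffin$mars  (last char: 's')
  sorted[6] = in$marshmallowmuff  (last char: 'f')
  sorted[7] = llowmuffin$marshma  (last char: 'a')
  sorted[8] = lowmuffin$marshmal  (last char: 'l')
  sorted[9] = mallowmuffin$marsh  (last char: 'h')
  sorted[10] = marshmallowmuffin$  (last char: '$')
  sorted[11] = muffin$marshmallow  (last char: 'w')
  sorted[12] = n$marshmallowmuffi  (last char: 'i')
  sorted[13] = owmuffin$marshmall  (last char: 'l')
  sorted[14] = rshmallowmuffin$ma  (last char: 'a')
  sorted[15] = shmallowmuffin$mar  (last char: 'r')
  sorted[16] = uffin$marshmallowm  (last char: 'm')
  sorted[17] = wmuffin$marshmallo  (last char: 'o')
Last column: nmmufsfalh$wilarmo
Original string S is at sorted index 10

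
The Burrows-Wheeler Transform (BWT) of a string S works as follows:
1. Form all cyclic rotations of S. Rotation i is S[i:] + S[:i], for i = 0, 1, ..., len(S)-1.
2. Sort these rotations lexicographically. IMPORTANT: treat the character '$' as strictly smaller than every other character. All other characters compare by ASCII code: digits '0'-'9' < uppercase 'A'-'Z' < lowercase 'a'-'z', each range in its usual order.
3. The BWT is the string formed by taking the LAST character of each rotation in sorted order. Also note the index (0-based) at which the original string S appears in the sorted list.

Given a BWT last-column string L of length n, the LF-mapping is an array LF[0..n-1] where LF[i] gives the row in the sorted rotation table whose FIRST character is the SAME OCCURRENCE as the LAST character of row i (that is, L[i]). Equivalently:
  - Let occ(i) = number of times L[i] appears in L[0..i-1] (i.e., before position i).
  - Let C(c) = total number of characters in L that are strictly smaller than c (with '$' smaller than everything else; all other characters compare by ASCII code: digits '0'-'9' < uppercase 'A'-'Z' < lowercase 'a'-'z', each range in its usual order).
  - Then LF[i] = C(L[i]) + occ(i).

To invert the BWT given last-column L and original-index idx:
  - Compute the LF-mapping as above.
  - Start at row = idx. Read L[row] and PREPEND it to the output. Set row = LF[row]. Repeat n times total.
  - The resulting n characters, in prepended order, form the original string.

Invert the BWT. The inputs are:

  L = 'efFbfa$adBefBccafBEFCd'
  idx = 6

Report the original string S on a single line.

Answer: FBccdaEfBaFfCfbBeadfe$

Derivation:
LF mapping: 16 18 6 11 19 8 0 9 14 1 17 20 2 12 13 10 21 3 5 7 4 15
Walk LF starting at row 6, prepending L[row]:
  step 1: row=6, L[6]='$', prepend. Next row=LF[6]=0
  step 2: row=0, L[0]='e', prepend. Next row=LF[0]=16
  step 3: row=16, L[16]='f', prepend. Next row=LF[16]=21
  step 4: row=21, L[21]='d', prepend. Next row=LF[21]=15
  step 5: row=15, L[15]='a', prepend. Next row=LF[15]=10
  step 6: row=10, L[10]='e', prepend. Next row=LF[10]=17
  step 7: row=17, L[17]='B', prepend. Next row=LF[17]=3
  step 8: row=3, L[3]='b', prepend. Next row=LF[3]=11
  step 9: row=11, L[11]='f', prepend. Next row=LF[11]=20
  step 10: row=20, L[20]='C', prepend. Next row=LF[20]=4
  step 11: row=4, L[4]='f', prepend. Next row=LF[4]=19
  step 12: row=19, L[19]='F', prepend. Next row=LF[19]=7
  step 13: row=7, L[7]='a', prepend. Next row=LF[7]=9
  step 14: row=9, L[9]='B', prepend. Next row=LF[9]=1
  step 15: row=1, L[1]='f', prepend. Next row=LF[1]=18
  step 16: row=18, L[18]='E', prepend. Next row=LF[18]=5
  step 17: row=5, L[5]='a', prepend. Next row=LF[5]=8
  step 18: row=8, L[8]='d', prepend. Next row=LF[8]=14
  step 19: row=14, L[14]='c', prepend. Next row=LF[14]=13
  step 20: row=13, L[13]='c', prepend. Next row=LF[13]=12
  step 21: row=12, L[12]='B', prepend. Next row=LF[12]=2
  step 22: row=2, L[2]='F', prepend. Next row=LF[2]=6
Reversed output: FBccdaEfBaFfCfbBeadfe$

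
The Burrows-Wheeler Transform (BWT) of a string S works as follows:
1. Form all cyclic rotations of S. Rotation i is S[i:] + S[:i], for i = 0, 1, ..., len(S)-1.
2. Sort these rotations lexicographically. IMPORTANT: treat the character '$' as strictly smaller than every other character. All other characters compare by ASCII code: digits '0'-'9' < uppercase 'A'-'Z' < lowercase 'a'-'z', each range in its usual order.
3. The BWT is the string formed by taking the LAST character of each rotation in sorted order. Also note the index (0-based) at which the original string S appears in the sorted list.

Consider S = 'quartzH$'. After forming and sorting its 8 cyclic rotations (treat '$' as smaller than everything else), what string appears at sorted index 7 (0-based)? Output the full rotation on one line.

All 8 rotations (rotation i = S[i:]+S[:i]):
  rot[0] = quartzH$
  rot[1] = uartzH$q
  rot[2] = artzH$qu
  rot[3] = rtzH$qua
  rot[4] = tzH$quar
  rot[5] = zH$quart
  rot[6] = H$quartz
  rot[7] = $quartzH
Sorted (with $ < everything):
  sorted[0] = $quartzH
  sorted[1] = H$quartz
  sorted[2] = artzH$qu
  sorted[3] = quartzH$
  sorted[4] = rtzH$qua
  sorted[5] = tzH$quar
  sorted[6] = uartzH$q
  sorted[7] = zH$quart
sorted[7] = zH$quart

Answer: zH$quart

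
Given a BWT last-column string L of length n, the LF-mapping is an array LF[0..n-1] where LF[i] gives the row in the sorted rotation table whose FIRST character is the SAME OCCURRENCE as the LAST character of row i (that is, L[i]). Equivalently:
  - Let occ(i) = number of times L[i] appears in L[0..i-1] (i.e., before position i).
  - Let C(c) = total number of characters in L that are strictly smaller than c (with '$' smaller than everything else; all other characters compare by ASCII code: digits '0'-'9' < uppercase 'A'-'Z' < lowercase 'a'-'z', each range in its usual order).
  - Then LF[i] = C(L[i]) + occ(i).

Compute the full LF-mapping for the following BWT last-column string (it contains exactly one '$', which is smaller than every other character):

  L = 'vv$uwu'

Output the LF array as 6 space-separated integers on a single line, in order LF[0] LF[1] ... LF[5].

Answer: 3 4 0 1 5 2

Derivation:
Char counts: '$':1, 'u':2, 'v':2, 'w':1
C (first-col start): C('$')=0, C('u')=1, C('v')=3, C('w')=5
L[0]='v': occ=0, LF[0]=C('v')+0=3+0=3
L[1]='v': occ=1, LF[1]=C('v')+1=3+1=4
L[2]='$': occ=0, LF[2]=C('$')+0=0+0=0
L[3]='u': occ=0, LF[3]=C('u')+0=1+0=1
L[4]='w': occ=0, LF[4]=C('w')+0=5+0=5
L[5]='u': occ=1, LF[5]=C('u')+1=1+1=2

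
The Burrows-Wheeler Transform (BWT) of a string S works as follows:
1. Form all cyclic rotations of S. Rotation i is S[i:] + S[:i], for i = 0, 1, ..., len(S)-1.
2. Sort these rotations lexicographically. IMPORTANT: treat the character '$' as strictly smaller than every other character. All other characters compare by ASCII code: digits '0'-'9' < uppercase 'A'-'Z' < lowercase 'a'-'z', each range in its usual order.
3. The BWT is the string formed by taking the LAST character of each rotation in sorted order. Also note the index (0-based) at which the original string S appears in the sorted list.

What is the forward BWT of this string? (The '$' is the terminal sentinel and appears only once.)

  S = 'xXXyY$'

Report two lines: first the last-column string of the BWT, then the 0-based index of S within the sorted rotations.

Answer: YxXy$X
4

Derivation:
All 6 rotations (rotation i = S[i:]+S[:i]):
  rot[0] = xXXyY$
  rot[1] = XXyY$x
  rot[2] = XyY$xX
  rot[3] = yY$xXX
  rot[4] = Y$xXXy
  rot[5] = $xXXyY
Sorted (with $ < everything):
  sorted[0] = $xXXyY  (last char: 'Y')
  sorted[1] = XXyY$x  (last char: 'x')
  sorted[2] = XyY$xX  (last char: 'X')
  sorted[3] = Y$xXXy  (last char: 'y')
  sorted[4] = xXXyY$  (last char: '$')
  sorted[5] = yY$xXX  (last char: 'X')
Last column: YxXy$X
Original string S is at sorted index 4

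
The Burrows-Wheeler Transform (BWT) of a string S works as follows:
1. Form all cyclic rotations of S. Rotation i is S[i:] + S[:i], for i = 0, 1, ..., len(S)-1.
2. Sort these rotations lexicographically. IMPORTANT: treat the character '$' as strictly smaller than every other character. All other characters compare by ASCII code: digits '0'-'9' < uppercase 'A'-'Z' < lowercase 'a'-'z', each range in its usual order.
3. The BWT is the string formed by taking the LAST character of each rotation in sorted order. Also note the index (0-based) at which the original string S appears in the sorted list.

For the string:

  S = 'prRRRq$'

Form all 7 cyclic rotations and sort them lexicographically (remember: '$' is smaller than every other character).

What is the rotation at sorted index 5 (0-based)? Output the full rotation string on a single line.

Answer: q$prRRR

Derivation:
All 7 rotations (rotation i = S[i:]+S[:i]):
  rot[0] = prRRRq$
  rot[1] = rRRRq$p
  rot[2] = RRRq$pr
  rot[3] = RRq$prR
  rot[4] = Rq$prRR
  rot[5] = q$prRRR
  rot[6] = $prRRRq
Sorted (with $ < everything):
  sorted[0] = $prRRRq
  sorted[1] = RRRq$pr
  sorted[2] = RRq$prR
  sorted[3] = Rq$prRR
  sorted[4] = prRRRq$
  sorted[5] = q$prRRR
  sorted[6] = rRRRq$p
sorted[5] = q$prRRR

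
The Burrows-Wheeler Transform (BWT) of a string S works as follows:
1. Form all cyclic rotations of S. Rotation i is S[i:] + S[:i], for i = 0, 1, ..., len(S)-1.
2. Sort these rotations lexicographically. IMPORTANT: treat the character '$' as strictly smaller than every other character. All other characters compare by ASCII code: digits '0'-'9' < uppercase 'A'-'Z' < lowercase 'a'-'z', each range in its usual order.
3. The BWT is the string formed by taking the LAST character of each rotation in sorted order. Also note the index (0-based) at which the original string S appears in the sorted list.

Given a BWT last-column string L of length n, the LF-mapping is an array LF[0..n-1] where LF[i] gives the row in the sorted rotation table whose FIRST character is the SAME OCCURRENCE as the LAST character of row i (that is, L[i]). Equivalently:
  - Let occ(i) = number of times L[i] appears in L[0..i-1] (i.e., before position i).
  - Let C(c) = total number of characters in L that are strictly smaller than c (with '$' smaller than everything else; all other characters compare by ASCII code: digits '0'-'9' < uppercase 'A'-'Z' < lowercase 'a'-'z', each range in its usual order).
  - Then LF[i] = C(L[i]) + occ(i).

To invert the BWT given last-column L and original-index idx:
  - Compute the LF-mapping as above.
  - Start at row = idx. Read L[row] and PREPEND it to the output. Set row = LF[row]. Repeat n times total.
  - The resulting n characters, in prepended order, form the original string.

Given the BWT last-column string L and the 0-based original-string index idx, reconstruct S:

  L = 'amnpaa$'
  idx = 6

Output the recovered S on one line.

LF mapping: 1 4 5 6 2 3 0
Walk LF starting at row 6, prepending L[row]:
  step 1: row=6, L[6]='$', prepend. Next row=LF[6]=0
  step 2: row=0, L[0]='a', prepend. Next row=LF[0]=1
  step 3: row=1, L[1]='m', prepend. Next row=LF[1]=4
  step 4: row=4, L[4]='a', prepend. Next row=LF[4]=2
  step 5: row=2, L[2]='n', prepend. Next row=LF[2]=5
  step 6: row=5, L[5]='a', prepend. Next row=LF[5]=3
  step 7: row=3, L[3]='p', prepend. Next row=LF[3]=6
Reversed output: panama$

Answer: panama$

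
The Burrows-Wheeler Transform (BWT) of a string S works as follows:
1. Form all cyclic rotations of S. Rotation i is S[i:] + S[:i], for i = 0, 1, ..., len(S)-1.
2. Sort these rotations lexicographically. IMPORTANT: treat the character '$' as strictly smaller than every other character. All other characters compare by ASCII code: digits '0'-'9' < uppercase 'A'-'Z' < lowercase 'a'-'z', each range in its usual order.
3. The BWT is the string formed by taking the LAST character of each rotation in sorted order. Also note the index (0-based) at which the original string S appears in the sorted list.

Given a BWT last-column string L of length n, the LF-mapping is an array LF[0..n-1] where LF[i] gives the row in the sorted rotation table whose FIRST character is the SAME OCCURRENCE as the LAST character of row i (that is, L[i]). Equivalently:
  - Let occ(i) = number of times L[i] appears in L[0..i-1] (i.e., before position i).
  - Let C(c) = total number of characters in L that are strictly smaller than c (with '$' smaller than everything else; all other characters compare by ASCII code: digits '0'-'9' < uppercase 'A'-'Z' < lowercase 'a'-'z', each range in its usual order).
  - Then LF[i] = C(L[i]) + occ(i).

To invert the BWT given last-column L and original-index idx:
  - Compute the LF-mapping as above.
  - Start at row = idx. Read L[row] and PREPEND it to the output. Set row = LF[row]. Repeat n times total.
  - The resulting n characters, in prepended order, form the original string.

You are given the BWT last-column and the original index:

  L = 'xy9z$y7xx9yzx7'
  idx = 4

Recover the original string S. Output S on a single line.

Answer: 9y7xxxz97zyyx$

Derivation:
LF mapping: 5 9 3 12 0 10 1 6 7 4 11 13 8 2
Walk LF starting at row 4, prepending L[row]:
  step 1: row=4, L[4]='$', prepend. Next row=LF[4]=0
  step 2: row=0, L[0]='x', prepend. Next row=LF[0]=5
  step 3: row=5, L[5]='y', prepend. Next row=LF[5]=10
  step 4: row=10, L[10]='y', prepend. Next row=LF[10]=11
  step 5: row=11, L[11]='z', prepend. Next row=LF[11]=13
  step 6: row=13, L[13]='7', prepend. Next row=LF[13]=2
  step 7: row=2, L[2]='9', prepend. Next row=LF[2]=3
  step 8: row=3, L[3]='z', prepend. Next row=LF[3]=12
  step 9: row=12, L[12]='x', prepend. Next row=LF[12]=8
  step 10: row=8, L[8]='x', prepend. Next row=LF[8]=7
  step 11: row=7, L[7]='x', prepend. Next row=LF[7]=6
  step 12: row=6, L[6]='7', prepend. Next row=LF[6]=1
  step 13: row=1, L[1]='y', prepend. Next row=LF[1]=9
  step 14: row=9, L[9]='9', prepend. Next row=LF[9]=4
Reversed output: 9y7xxxz97zyyx$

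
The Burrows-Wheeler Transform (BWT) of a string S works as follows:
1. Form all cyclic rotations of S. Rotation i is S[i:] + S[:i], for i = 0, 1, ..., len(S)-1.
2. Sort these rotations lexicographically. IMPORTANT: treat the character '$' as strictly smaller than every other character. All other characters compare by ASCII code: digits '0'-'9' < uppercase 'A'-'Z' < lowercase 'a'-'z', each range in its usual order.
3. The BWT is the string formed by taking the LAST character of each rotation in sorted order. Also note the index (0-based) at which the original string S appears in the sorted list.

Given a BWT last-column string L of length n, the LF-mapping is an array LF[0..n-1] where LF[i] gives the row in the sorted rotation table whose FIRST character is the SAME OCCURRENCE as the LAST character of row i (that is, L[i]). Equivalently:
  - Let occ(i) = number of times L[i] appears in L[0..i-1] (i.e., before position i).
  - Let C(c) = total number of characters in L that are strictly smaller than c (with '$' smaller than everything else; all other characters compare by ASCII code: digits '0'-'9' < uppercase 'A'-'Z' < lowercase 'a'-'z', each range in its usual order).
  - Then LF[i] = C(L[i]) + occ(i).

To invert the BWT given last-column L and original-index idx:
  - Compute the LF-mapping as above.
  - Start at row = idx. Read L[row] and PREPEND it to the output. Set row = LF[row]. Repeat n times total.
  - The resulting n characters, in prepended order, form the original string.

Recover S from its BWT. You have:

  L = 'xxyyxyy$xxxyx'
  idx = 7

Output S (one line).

LF mapping: 1 2 8 9 3 10 11 0 4 5 6 12 7
Walk LF starting at row 7, prepending L[row]:
  step 1: row=7, L[7]='$', prepend. Next row=LF[7]=0
  step 2: row=0, L[0]='x', prepend. Next row=LF[0]=1
  step 3: row=1, L[1]='x', prepend. Next row=LF[1]=2
  step 4: row=2, L[2]='y', prepend. Next row=LF[2]=8
  step 5: row=8, L[8]='x', prepend. Next row=LF[8]=4
  step 6: row=4, L[4]='x', prepend. Next row=LF[4]=3
  step 7: row=3, L[3]='y', prepend. Next row=LF[3]=9
  step 8: row=9, L[9]='x', prepend. Next row=LF[9]=5
  step 9: row=5, L[5]='y', prepend. Next row=LF[5]=10
  step 10: row=10, L[10]='x', prepend. Next row=LF[10]=6
  step 11: row=6, L[6]='y', prepend. Next row=LF[6]=11
  step 12: row=11, L[11]='y', prepend. Next row=LF[11]=12
  step 13: row=12, L[12]='x', prepend. Next row=LF[12]=7
Reversed output: xyyxyxyxxyxx$

Answer: xyyxyxyxxyxx$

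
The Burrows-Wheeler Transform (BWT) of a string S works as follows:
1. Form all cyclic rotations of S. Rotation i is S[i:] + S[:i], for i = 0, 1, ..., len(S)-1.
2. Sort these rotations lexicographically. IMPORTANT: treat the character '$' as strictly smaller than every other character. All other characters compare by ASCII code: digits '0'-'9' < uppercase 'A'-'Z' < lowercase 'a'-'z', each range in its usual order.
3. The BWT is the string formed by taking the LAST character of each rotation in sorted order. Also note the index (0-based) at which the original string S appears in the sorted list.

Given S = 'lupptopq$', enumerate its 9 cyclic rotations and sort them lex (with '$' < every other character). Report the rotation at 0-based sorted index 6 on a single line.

Answer: q$lupptop

Derivation:
All 9 rotations (rotation i = S[i:]+S[:i]):
  rot[0] = lupptopq$
  rot[1] = upptopq$l
  rot[2] = pptopq$lu
  rot[3] = ptopq$lup
  rot[4] = topq$lupp
  rot[5] = opq$luppt
  rot[6] = pq$luppto
  rot[7] = q$lupptop
  rot[8] = $lupptopq
Sorted (with $ < everything):
  sorted[0] = $lupptopq
  sorted[1] = lupptopq$
  sorted[2] = opq$luppt
  sorted[3] = pptopq$lu
  sorted[4] = pq$luppto
  sorted[5] = ptopq$lup
  sorted[6] = q$lupptop
  sorted[7] = topq$lupp
  sorted[8] = upptopq$l
sorted[6] = q$lupptop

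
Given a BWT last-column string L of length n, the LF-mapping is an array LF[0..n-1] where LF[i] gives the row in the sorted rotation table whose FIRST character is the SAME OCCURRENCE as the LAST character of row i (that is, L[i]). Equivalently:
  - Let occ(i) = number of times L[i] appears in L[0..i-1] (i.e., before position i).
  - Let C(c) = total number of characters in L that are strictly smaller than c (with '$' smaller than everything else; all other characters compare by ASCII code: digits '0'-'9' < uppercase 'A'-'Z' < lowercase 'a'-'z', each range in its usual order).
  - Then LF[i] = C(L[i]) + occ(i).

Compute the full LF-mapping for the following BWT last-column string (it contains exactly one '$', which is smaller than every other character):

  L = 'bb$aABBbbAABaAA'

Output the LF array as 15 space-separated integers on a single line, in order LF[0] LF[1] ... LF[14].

Char counts: '$':1, 'A':5, 'B':3, 'a':2, 'b':4
C (first-col start): C('$')=0, C('A')=1, C('B')=6, C('a')=9, C('b')=11
L[0]='b': occ=0, LF[0]=C('b')+0=11+0=11
L[1]='b': occ=1, LF[1]=C('b')+1=11+1=12
L[2]='$': occ=0, LF[2]=C('$')+0=0+0=0
L[3]='a': occ=0, LF[3]=C('a')+0=9+0=9
L[4]='A': occ=0, LF[4]=C('A')+0=1+0=1
L[5]='B': occ=0, LF[5]=C('B')+0=6+0=6
L[6]='B': occ=1, LF[6]=C('B')+1=6+1=7
L[7]='b': occ=2, LF[7]=C('b')+2=11+2=13
L[8]='b': occ=3, LF[8]=C('b')+3=11+3=14
L[9]='A': occ=1, LF[9]=C('A')+1=1+1=2
L[10]='A': occ=2, LF[10]=C('A')+2=1+2=3
L[11]='B': occ=2, LF[11]=C('B')+2=6+2=8
L[12]='a': occ=1, LF[12]=C('a')+1=9+1=10
L[13]='A': occ=3, LF[13]=C('A')+3=1+3=4
L[14]='A': occ=4, LF[14]=C('A')+4=1+4=5

Answer: 11 12 0 9 1 6 7 13 14 2 3 8 10 4 5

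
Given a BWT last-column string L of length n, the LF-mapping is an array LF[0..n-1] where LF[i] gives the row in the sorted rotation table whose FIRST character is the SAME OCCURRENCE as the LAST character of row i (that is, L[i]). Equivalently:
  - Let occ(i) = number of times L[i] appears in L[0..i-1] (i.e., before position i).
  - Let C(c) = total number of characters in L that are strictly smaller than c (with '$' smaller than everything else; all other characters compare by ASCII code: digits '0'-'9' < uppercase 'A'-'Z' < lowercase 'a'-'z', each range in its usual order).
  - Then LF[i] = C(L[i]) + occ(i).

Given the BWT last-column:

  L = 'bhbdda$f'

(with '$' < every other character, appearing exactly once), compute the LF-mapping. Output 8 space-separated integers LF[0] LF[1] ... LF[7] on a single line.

Char counts: '$':1, 'a':1, 'b':2, 'd':2, 'f':1, 'h':1
C (first-col start): C('$')=0, C('a')=1, C('b')=2, C('d')=4, C('f')=6, C('h')=7
L[0]='b': occ=0, LF[0]=C('b')+0=2+0=2
L[1]='h': occ=0, LF[1]=C('h')+0=7+0=7
L[2]='b': occ=1, LF[2]=C('b')+1=2+1=3
L[3]='d': occ=0, LF[3]=C('d')+0=4+0=4
L[4]='d': occ=1, LF[4]=C('d')+1=4+1=5
L[5]='a': occ=0, LF[5]=C('a')+0=1+0=1
L[6]='$': occ=0, LF[6]=C('$')+0=0+0=0
L[7]='f': occ=0, LF[7]=C('f')+0=6+0=6

Answer: 2 7 3 4 5 1 0 6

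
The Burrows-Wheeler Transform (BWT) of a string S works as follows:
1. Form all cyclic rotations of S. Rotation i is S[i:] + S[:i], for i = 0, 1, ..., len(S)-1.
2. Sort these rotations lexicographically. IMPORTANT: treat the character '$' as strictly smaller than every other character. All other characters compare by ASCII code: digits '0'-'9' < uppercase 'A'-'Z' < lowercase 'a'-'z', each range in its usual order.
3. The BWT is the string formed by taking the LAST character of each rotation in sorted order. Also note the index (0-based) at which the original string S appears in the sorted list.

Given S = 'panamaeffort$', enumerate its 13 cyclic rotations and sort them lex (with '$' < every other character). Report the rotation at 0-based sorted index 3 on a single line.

Answer: anamaeffort$p

Derivation:
All 13 rotations (rotation i = S[i:]+S[:i]):
  rot[0] = panamaeffort$
  rot[1] = anamaeffort$p
  rot[2] = namaeffort$pa
  rot[3] = amaeffort$pan
  rot[4] = maeffort$pana
  rot[5] = aeffort$panam
  rot[6] = effort$panama
  rot[7] = ffort$panamae
  rot[8] = fort$panamaef
  rot[9] = ort$panamaeff
  rot[10] = rt$panamaeffo
  rot[11] = t$panamaeffor
  rot[12] = $panamaeffort
Sorted (with $ < everything):
  sorted[0] = $panamaeffort
  sorted[1] = aeffort$panam
  sorted[2] = amaeffort$pan
  sorted[3] = anamaeffort$p
  sorted[4] = effort$panama
  sorted[5] = ffort$panamae
  sorted[6] = fort$panamaef
  sorted[7] = maeffort$pana
  sorted[8] = namaeffort$pa
  sorted[9] = ort$panamaeff
  sorted[10] = panamaeffort$
  sorted[11] = rt$panamaeffo
  sorted[12] = t$panamaeffor
sorted[3] = anamaeffort$p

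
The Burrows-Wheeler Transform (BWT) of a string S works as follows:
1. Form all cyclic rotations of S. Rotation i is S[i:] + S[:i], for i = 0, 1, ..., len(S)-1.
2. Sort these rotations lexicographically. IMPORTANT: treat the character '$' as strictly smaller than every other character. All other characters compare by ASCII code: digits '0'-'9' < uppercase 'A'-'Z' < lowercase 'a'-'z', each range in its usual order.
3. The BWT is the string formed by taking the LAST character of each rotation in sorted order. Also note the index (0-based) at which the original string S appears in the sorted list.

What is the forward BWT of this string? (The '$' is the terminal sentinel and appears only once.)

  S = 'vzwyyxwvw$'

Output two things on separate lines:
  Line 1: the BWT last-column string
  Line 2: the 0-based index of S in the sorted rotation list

Answer: ww$vxzyywv
2

Derivation:
All 10 rotations (rotation i = S[i:]+S[:i]):
  rot[0] = vzwyyxwvw$
  rot[1] = zwyyxwvw$v
  rot[2] = wyyxwvw$vz
  rot[3] = yyxwvw$vzw
  rot[4] = yxwvw$vzwy
  rot[5] = xwvw$vzwyy
  rot[6] = wvw$vzwyyx
  rot[7] = vw$vzwyyxw
  rot[8] = w$vzwyyxwv
  rot[9] = $vzwyyxwvw
Sorted (with $ < everything):
  sorted[0] = $vzwyyxwvw  (last char: 'w')
  sorted[1] = vw$vzwyyxw  (last char: 'w')
  sorted[2] = vzwyyxwvw$  (last char: '$')
  sorted[3] = w$vzwyyxwv  (last char: 'v')
  sorted[4] = wvw$vzwyyx  (last char: 'x')
  sorted[5] = wyyxwvw$vz  (last char: 'z')
  sorted[6] = xwvw$vzwyy  (last char: 'y')
  sorted[7] = yxwvw$vzwy  (last char: 'y')
  sorted[8] = yyxwvw$vzw  (last char: 'w')
  sorted[9] = zwyyxwvw$v  (last char: 'v')
Last column: ww$vxzyywv
Original string S is at sorted index 2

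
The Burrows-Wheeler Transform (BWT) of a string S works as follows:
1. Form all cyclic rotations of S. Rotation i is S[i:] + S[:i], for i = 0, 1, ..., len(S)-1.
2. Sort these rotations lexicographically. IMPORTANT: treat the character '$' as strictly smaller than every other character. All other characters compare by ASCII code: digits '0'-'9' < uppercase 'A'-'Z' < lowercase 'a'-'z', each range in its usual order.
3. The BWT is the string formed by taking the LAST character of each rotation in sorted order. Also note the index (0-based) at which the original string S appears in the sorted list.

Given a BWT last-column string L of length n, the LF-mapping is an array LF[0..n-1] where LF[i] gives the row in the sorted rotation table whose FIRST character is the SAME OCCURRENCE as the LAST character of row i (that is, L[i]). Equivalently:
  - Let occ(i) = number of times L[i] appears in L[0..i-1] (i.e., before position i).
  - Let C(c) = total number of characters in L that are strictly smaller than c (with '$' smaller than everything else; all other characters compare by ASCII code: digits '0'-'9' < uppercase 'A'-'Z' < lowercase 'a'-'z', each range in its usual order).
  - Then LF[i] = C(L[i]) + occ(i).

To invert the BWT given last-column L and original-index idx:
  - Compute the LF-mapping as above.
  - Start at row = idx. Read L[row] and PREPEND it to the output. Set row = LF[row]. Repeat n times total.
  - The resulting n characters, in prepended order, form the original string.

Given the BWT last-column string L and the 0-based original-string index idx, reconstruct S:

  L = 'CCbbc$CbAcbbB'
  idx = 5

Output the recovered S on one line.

LF mapping: 3 4 6 7 11 0 5 8 1 12 9 10 2
Walk LF starting at row 5, prepending L[row]:
  step 1: row=5, L[5]='$', prepend. Next row=LF[5]=0
  step 2: row=0, L[0]='C', prepend. Next row=LF[0]=3
  step 3: row=3, L[3]='b', prepend. Next row=LF[3]=7
  step 4: row=7, L[7]='b', prepend. Next row=LF[7]=8
  step 5: row=8, L[8]='A', prepend. Next row=LF[8]=1
  step 6: row=1, L[1]='C', prepend. Next row=LF[1]=4
  step 7: row=4, L[4]='c', prepend. Next row=LF[4]=11
  step 8: row=11, L[11]='b', prepend. Next row=LF[11]=10
  step 9: row=10, L[10]='b', prepend. Next row=LF[10]=9
  step 10: row=9, L[9]='c', prepend. Next row=LF[9]=12
  step 11: row=12, L[12]='B', prepend. Next row=LF[12]=2
  step 12: row=2, L[2]='b', prepend. Next row=LF[2]=6
  step 13: row=6, L[6]='C', prepend. Next row=LF[6]=5
Reversed output: CbBcbbcCAbbC$

Answer: CbBcbbcCAbbC$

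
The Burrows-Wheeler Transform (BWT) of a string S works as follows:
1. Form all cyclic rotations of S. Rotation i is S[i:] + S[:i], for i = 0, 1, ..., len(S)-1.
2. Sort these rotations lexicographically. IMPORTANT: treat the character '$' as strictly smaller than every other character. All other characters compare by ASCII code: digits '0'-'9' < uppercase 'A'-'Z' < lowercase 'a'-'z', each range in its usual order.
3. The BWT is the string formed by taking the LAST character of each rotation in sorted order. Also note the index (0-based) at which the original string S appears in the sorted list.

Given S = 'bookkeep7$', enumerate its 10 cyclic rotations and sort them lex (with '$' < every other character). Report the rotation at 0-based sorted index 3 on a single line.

Answer: eep7$bookk

Derivation:
All 10 rotations (rotation i = S[i:]+S[:i]):
  rot[0] = bookkeep7$
  rot[1] = ookkeep7$b
  rot[2] = okkeep7$bo
  rot[3] = kkeep7$boo
  rot[4] = keep7$book
  rot[5] = eep7$bookk
  rot[6] = ep7$bookke
  rot[7] = p7$bookkee
  rot[8] = 7$bookkeep
  rot[9] = $bookkeep7
Sorted (with $ < everything):
  sorted[0] = $bookkeep7
  sorted[1] = 7$bookkeep
  sorted[2] = bookkeep7$
  sorted[3] = eep7$bookk
  sorted[4] = ep7$bookke
  sorted[5] = keep7$book
  sorted[6] = kkeep7$boo
  sorted[7] = okkeep7$bo
  sorted[8] = ookkeep7$b
  sorted[9] = p7$bookkee
sorted[3] = eep7$bookk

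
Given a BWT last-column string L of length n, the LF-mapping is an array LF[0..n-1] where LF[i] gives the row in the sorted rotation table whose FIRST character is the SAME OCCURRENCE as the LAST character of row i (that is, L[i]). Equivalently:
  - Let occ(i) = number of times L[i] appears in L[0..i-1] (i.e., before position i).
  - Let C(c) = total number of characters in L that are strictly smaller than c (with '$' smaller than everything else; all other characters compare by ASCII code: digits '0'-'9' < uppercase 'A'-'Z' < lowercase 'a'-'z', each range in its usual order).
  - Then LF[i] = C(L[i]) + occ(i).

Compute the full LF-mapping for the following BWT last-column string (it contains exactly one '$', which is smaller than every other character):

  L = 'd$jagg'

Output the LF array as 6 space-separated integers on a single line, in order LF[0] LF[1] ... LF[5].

Char counts: '$':1, 'a':1, 'd':1, 'g':2, 'j':1
C (first-col start): C('$')=0, C('a')=1, C('d')=2, C('g')=3, C('j')=5
L[0]='d': occ=0, LF[0]=C('d')+0=2+0=2
L[1]='$': occ=0, LF[1]=C('$')+0=0+0=0
L[2]='j': occ=0, LF[2]=C('j')+0=5+0=5
L[3]='a': occ=0, LF[3]=C('a')+0=1+0=1
L[4]='g': occ=0, LF[4]=C('g')+0=3+0=3
L[5]='g': occ=1, LF[5]=C('g')+1=3+1=4

Answer: 2 0 5 1 3 4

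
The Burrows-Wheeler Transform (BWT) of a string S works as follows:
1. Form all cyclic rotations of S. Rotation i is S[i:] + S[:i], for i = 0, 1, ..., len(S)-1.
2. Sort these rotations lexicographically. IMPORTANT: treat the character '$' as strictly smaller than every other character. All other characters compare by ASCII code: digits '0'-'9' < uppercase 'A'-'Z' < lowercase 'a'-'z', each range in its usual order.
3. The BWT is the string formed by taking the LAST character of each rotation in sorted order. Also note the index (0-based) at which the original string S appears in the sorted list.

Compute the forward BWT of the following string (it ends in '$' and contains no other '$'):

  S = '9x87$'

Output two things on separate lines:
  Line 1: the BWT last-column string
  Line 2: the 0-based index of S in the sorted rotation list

Answer: 78x$9
3

Derivation:
All 5 rotations (rotation i = S[i:]+S[:i]):
  rot[0] = 9x87$
  rot[1] = x87$9
  rot[2] = 87$9x
  rot[3] = 7$9x8
  rot[4] = $9x87
Sorted (with $ < everything):
  sorted[0] = $9x87  (last char: '7')
  sorted[1] = 7$9x8  (last char: '8')
  sorted[2] = 87$9x  (last char: 'x')
  sorted[3] = 9x87$  (last char: '$')
  sorted[4] = x87$9  (last char: '9')
Last column: 78x$9
Original string S is at sorted index 3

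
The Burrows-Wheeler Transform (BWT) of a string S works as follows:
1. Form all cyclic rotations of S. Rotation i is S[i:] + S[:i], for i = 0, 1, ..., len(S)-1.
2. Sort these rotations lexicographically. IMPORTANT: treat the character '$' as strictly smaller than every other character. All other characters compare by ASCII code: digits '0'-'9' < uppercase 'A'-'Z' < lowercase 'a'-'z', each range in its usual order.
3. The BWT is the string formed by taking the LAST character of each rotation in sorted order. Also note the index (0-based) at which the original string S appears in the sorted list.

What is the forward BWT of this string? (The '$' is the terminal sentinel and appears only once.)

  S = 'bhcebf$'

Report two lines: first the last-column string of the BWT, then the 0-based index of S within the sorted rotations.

Answer: fe$hcbb
2

Derivation:
All 7 rotations (rotation i = S[i:]+S[:i]):
  rot[0] = bhcebf$
  rot[1] = hcebf$b
  rot[2] = cebf$bh
  rot[3] = ebf$bhc
  rot[4] = bf$bhce
  rot[5] = f$bhceb
  rot[6] = $bhcebf
Sorted (with $ < everything):
  sorted[0] = $bhcebf  (last char: 'f')
  sorted[1] = bf$bhce  (last char: 'e')
  sorted[2] = bhcebf$  (last char: '$')
  sorted[3] = cebf$bh  (last char: 'h')
  sorted[4] = ebf$bhc  (last char: 'c')
  sorted[5] = f$bhceb  (last char: 'b')
  sorted[6] = hcebf$b  (last char: 'b')
Last column: fe$hcbb
Original string S is at sorted index 2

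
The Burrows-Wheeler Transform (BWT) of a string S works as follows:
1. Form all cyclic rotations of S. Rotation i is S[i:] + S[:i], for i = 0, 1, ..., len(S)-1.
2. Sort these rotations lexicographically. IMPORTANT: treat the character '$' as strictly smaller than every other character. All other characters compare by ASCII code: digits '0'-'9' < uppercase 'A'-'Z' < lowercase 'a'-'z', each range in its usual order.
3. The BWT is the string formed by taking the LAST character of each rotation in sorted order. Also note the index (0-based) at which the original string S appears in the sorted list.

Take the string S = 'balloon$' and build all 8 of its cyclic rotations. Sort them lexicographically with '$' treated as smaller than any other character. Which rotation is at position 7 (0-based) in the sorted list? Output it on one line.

Answer: oon$ball

Derivation:
All 8 rotations (rotation i = S[i:]+S[:i]):
  rot[0] = balloon$
  rot[1] = alloon$b
  rot[2] = lloon$ba
  rot[3] = loon$bal
  rot[4] = oon$ball
  rot[5] = on$ballo
  rot[6] = n$balloo
  rot[7] = $balloon
Sorted (with $ < everything):
  sorted[0] = $balloon
  sorted[1] = alloon$b
  sorted[2] = balloon$
  sorted[3] = lloon$ba
  sorted[4] = loon$bal
  sorted[5] = n$balloo
  sorted[6] = on$ballo
  sorted[7] = oon$ball
sorted[7] = oon$ball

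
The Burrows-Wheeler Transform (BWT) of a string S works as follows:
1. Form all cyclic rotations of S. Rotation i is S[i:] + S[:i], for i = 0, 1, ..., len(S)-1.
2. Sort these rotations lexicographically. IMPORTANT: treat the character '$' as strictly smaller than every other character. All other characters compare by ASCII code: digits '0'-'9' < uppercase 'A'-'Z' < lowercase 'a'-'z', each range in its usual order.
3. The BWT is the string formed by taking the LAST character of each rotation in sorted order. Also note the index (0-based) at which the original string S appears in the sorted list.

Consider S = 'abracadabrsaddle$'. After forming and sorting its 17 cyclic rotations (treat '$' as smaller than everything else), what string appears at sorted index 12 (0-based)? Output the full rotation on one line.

Answer: e$abracadabrsaddl

Derivation:
All 17 rotations (rotation i = S[i:]+S[:i]):
  rot[0] = abracadabrsaddle$
  rot[1] = bracadabrsaddle$a
  rot[2] = racadabrsaddle$ab
  rot[3] = acadabrsaddle$abr
  rot[4] = cadabrsaddle$abra
  rot[5] = adabrsaddle$abrac
  rot[6] = dabrsaddle$abraca
  rot[7] = abrsaddle$abracad
  rot[8] = brsaddle$abracada
  rot[9] = rsaddle$abracadab
  rot[10] = saddle$abracadabr
  rot[11] = addle$abracadabrs
  rot[12] = ddle$abracadabrsa
  rot[13] = dle$abracadabrsad
  rot[14] = le$abracadabrsadd
  rot[15] = e$abracadabrsaddl
  rot[16] = $abracadabrsaddle
Sorted (with $ < everything):
  sorted[0] = $abracadabrsaddle
  sorted[1] = abracadabrsaddle$
  sorted[2] = abrsaddle$abracad
  sorted[3] = acadabrsaddle$abr
  sorted[4] = adabrsaddle$abrac
  sorted[5] = addle$abracadabrs
  sorted[6] = bracadabrsaddle$a
  sorted[7] = brsaddle$abracada
  sorted[8] = cadabrsaddle$abra
  sorted[9] = dabrsaddle$abraca
  sorted[10] = ddle$abracadabrsa
  sorted[11] = dle$abracadabrsad
  sorted[12] = e$abracadabrsaddl
  sorted[13] = le$abracadabrsadd
  sorted[14] = racadabrsaddle$ab
  sorted[15] = rsaddle$abracadab
  sorted[16] = saddle$abracadabr
sorted[12] = e$abracadabrsaddl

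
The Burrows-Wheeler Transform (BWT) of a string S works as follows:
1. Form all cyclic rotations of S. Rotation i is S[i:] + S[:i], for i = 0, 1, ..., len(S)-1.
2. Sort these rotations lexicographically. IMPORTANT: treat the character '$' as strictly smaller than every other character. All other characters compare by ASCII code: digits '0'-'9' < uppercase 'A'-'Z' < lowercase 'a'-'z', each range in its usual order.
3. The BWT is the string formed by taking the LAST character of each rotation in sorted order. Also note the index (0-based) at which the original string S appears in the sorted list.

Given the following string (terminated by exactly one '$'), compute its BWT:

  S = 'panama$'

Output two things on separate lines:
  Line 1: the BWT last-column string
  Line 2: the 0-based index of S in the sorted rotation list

All 7 rotations (rotation i = S[i:]+S[:i]):
  rot[0] = panama$
  rot[1] = anama$p
  rot[2] = nama$pa
  rot[3] = ama$pan
  rot[4] = ma$pana
  rot[5] = a$panam
  rot[6] = $panama
Sorted (with $ < everything):
  sorted[0] = $panama  (last char: 'a')
  sorted[1] = a$panam  (last char: 'm')
  sorted[2] = ama$pan  (last char: 'n')
  sorted[3] = anama$p  (last char: 'p')
  sorted[4] = ma$pana  (last char: 'a')
  sorted[5] = nama$pa  (last char: 'a')
  sorted[6] = panama$  (last char: '$')
Last column: amnpaa$
Original string S is at sorted index 6

Answer: amnpaa$
6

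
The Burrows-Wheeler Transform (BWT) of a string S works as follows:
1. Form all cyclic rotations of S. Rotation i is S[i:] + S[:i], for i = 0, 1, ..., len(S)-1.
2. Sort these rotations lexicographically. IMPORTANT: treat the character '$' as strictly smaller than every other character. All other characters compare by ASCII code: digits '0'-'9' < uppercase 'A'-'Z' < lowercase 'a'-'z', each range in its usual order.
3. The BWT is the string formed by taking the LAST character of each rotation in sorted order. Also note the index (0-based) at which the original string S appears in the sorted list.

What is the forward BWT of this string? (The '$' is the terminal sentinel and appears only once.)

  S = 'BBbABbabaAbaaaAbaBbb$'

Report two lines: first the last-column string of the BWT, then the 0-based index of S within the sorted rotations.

All 21 rotations (rotation i = S[i:]+S[:i]):
  rot[0] = BBbABbabaAbaaaAbaBbb$
  rot[1] = BbABbabaAbaaaAbaBbb$B
  rot[2] = bABbabaAbaaaAbaBbb$BB
  rot[3] = ABbabaAbaaaAbaBbb$BBb
  rot[4] = BbabaAbaaaAbaBbb$BBbA
  rot[5] = babaAbaaaAbaBbb$BBbAB
  rot[6] = abaAbaaaAbaBbb$BBbABb
  rot[7] = baAbaaaAbaBbb$BBbABba
  rot[8] = aAbaaaAbaBbb$BBbABbab
  rot[9] = AbaaaAbaBbb$BBbABbaba
  rot[10] = baaaAbaBbb$BBbABbabaA
  rot[11] = aaaAbaBbb$BBbABbabaAb
  rot[12] = aaAbaBbb$BBbABbabaAba
  rot[13] = aAbaBbb$BBbABbabaAbaa
  rot[14] = AbaBbb$BBbABbabaAbaaa
  rot[15] = baBbb$BBbABbabaAbaaaA
  rot[16] = aBbb$BBbABbabaAbaaaAb
  rot[17] = Bbb$BBbABbabaAbaaaAba
  rot[18] = bb$BBbABbabaAbaaaAbaB
  rot[19] = b$BBbABbabaAbaaaAbaBb
  rot[20] = $BBbABbabaAbaaaAbaBbb
Sorted (with $ < everything):
  sorted[0] = $BBbABbabaAbaaaAbaBbb  (last char: 'b')
  sorted[1] = ABbabaAbaaaAbaBbb$BBb  (last char: 'b')
  sorted[2] = AbaBbb$BBbABbabaAbaaa  (last char: 'a')
  sorted[3] = AbaaaAbaBbb$BBbABbaba  (last char: 'a')
  sorted[4] = BBbABbabaAbaaaAbaBbb$  (last char: '$')
  sorted[5] = BbABbabaAbaaaAbaBbb$B  (last char: 'B')
  sorted[6] = BbabaAbaaaAbaBbb$BBbA  (last char: 'A')
  sorted[7] = Bbb$BBbABbabaAbaaaAba  (last char: 'a')
  sorted[8] = aAbaBbb$BBbABbabaAbaa  (last char: 'a')
  sorted[9] = aAbaaaAbaBbb$BBbABbab  (last char: 'b')
  sorted[10] = aBbb$BBbABbabaAbaaaAb  (last char: 'b')
  sorted[11] = aaAbaBbb$BBbABbabaAba  (last char: 'a')
  sorted[12] = aaaAbaBbb$BBbABbabaAb  (last char: 'b')
  sorted[13] = abaAbaaaAbaBbb$BBbABb  (last char: 'b')
  sorted[14] = b$BBbABbabaAbaaaAbaBb  (last char: 'b')
  sorted[15] = bABbabaAbaaaAbaBbb$BB  (last char: 'B')
  sorted[16] = baAbaaaAbaBbb$BBbABba  (last char: 'a')
  sorted[17] = baBbb$BBbABbabaAbaaaA  (last char: 'A')
  sorted[18] = baaaAbaBbb$BBbABbabaA  (last char: 'A')
  sorted[19] = babaAbaaaAbaBbb$BBbAB  (last char: 'B')
  sorted[20] = bb$BBbABbabaAbaaaAbaB  (last char: 'B')
Last column: bbaa$BAaabbabbbBaAABB
Original string S is at sorted index 4

Answer: bbaa$BAaabbabbbBaAABB
4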